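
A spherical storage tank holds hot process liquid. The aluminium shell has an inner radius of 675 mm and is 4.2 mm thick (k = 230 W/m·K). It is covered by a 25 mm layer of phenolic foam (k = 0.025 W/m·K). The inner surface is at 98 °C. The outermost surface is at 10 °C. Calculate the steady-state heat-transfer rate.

Spherical conduction: R = (1/r_in − 1/r_out)/(4πk) per layer; series-sum.
R_aluminium shell = (1/0.675 − 1/0.6792)/(4π×230) = 3.17×10^-6 K/W
R_phenolic foam = (1/0.6792 − 1/0.7042)/(4π×0.025) = 0.1664 K/W
R_total = 0.1664 K/W
Q = ΔT/R_total = 88/0.1664

Q ≈ 529 W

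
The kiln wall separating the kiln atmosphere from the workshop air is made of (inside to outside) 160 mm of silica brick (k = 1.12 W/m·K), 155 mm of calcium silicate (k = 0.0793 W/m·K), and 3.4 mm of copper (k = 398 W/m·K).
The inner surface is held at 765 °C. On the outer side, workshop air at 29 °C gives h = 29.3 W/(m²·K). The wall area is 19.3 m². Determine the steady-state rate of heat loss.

Using the resistance-network approach (series):
R_silica brick = L/(kA) = 0.16/(1.12×19.3) = 0.007402 K/W
R_calcium silicate = L/(kA) = 0.155/(0.0793×19.3) = 0.1013 K/W
R_copper = L/(kA) = 0.0034/(398×19.3) = 4.426×10^-7 K/W
R_outer film = 1/(h_o·A) = 1/(29.3×19.3) = 0.001768 K/W
R_total = 0.1104 K/W
Q = ΔT / R_total = 736 / 0.1104

Q ≈ 6660 W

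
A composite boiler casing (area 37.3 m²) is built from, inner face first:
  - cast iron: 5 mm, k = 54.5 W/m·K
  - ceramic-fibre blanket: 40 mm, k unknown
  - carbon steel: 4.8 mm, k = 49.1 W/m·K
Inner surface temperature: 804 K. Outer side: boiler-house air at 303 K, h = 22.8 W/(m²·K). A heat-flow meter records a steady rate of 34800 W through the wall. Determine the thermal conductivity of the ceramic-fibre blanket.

Series thermal resistances:
R_cast iron = L/(kA) = 0.005/(54.5×37.3) = 2.46×10^-6 K/W
R_carbon steel = L/(kA) = 0.0048/(49.1×37.3) = 2.621×10^-6 K/W
R_outer film = 1/(h_o·A) = 1/(22.8×37.3) = 0.001176 K/W
Sum of known resistances R_other = 0.001181 K/W
Total R = ΔT/Q = 501/34800 = 0.0144 K/W
R_ceramic-fibre blanket = R_total − R_other = 0.01322 K/W
k = L/(R·A) = 0.04/(0.01322×37.3)

k ≈ 0.0811 W/(m·K)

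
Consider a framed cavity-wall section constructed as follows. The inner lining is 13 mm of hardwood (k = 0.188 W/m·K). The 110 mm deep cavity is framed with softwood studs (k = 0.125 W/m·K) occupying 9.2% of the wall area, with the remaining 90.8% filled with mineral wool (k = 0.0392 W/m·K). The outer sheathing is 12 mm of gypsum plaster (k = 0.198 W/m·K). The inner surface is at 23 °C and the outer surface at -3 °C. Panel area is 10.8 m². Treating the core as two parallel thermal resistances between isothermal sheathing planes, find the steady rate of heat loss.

Sheathing layers in series; stud and cavity paths in parallel between them.
R_inner = 0.013/(0.188×10.8) = 0.006403 K/W
R_stud  = 0.11/(0.125×0.092×10.8) = 0.8857 K/W
R_cav   = 0.11/(0.0392×0.908×10.8) = 0.2862 K/W
1/R_core = 1/R_stud + 1/R_cav → R_core = 0.2163 K/W
R_outer = 0.012/(0.198×10.8) = 0.005612 K/W
R_total = 0.2283 K/W
Q = ΔT/R_total = 26/0.2283

Q ≈ 114 W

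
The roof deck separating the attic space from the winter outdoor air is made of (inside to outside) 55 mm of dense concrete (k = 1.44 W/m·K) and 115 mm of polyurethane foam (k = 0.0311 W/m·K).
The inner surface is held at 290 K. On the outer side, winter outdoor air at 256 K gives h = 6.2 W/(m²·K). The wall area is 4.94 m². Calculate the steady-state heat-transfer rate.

Q ≈ 43.1 W

Treating each layer as a thermal resistance in series:
R_dense concrete = L/(kA) = 0.055/(1.44×4.94) = 0.007732 K/W
R_polyurethane foam = L/(kA) = 0.115/(0.0311×4.94) = 0.7485 K/W
R_outer film = 1/(h_o·A) = 1/(6.2×4.94) = 0.03265 K/W
R_total = 0.7889 K/W
Q = ΔT / R_total = 34 / 0.7889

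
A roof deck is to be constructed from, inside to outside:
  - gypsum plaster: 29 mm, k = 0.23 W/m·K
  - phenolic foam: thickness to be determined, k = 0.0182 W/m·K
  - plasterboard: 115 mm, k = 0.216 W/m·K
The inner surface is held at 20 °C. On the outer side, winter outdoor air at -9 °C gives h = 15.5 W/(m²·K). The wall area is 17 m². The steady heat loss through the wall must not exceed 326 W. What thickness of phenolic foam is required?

L ≈ 14.4 mm

Thermal resistances in series:
R_gypsum plaster = L/(kA) = 0.029/(0.23×17) = 0.007417 K/W
R_plasterboard = L/(kA) = 0.115/(0.216×17) = 0.03132 K/W
R_outer film = 1/(h_o·A) = 1/(15.5×17) = 0.003795 K/W
Sum of the known resistances R_other = 0.04253 K/W
Required total resistance R_tot = ΔT/Q_allow = 29/326 = 0.08896 K/W
R_phenolic foam = R_tot − R_other = 0.04643 K/W
L = R·k·A = 0.04643×0.0182×17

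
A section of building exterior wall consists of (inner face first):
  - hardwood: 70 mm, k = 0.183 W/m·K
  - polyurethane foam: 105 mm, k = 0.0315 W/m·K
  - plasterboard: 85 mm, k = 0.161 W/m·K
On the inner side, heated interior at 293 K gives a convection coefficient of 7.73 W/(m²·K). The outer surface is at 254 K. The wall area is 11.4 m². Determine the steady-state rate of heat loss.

Q ≈ 102 W

Thermal resistances in series:
R_inner film = 1/(h_i·A) = 1/(7.73×11.4) = 0.01135 K/W
R_hardwood = L/(kA) = 0.07/(0.183×11.4) = 0.03355 K/W
R_polyurethane foam = L/(kA) = 0.105/(0.0315×11.4) = 0.2924 K/W
R_plasterboard = L/(kA) = 0.085/(0.161×11.4) = 0.04631 K/W
R_total = 0.3836 K/W
Q = ΔT / R_total = 39 / 0.3836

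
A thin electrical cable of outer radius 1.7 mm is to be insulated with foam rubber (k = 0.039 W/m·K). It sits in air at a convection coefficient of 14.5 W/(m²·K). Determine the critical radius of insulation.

r_cr ≈ 2.69 mm

For a cylinder r_cr = k/h = 0.039/14.5
r_cr = 2.69 mm; since the bare radius (1.7 mm) is below r_cr, adding a thin layer of insulation will *increase* heat loss.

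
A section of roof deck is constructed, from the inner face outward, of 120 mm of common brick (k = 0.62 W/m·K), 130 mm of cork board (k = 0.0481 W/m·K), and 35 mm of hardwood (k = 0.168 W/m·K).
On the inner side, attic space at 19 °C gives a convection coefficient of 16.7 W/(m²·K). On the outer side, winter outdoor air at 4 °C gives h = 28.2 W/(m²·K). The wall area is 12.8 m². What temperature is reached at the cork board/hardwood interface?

T ≈ 5.14 °C

Treating each layer as a thermal resistance in series:
R_inner film = 1/(h_i·A) = 1/(16.7×12.8) = 0.004678 K/W
R_common brick = L/(kA) = 0.12/(0.62×12.8) = 0.01512 K/W
R_cork board = L/(kA) = 0.13/(0.0481×12.8) = 0.2111 K/W
R_hardwood = L/(kA) = 0.035/(0.168×12.8) = 0.01628 K/W
R_outer film = 1/(h_o·A) = 1/(28.2×12.8) = 0.00277 K/W
R_total = 0.25 K/W;  Q = ΔT/R_total = 15/0.25 = 60 W
T_interface = T_inner − Q·ΣR(inner→interface) = 19 − 60×0.2309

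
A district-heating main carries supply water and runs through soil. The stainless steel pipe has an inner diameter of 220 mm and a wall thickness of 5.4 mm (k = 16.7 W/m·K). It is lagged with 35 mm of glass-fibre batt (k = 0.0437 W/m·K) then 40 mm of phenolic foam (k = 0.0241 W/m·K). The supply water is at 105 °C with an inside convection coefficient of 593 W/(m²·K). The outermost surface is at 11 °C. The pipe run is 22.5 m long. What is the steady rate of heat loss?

For a radial system each layer contributes R = ln(r_out/r_in)/(2πkL); films add R = 1/(hA).
R_inner film = 1/(h_i·2πr₁L) = 1/(593×2π×0.11×22.5) = 1.084×10^-4 K/W
R_stainless steel pipe wall = ln(115.4/110)/(2π×16.7×22.5) = 2.03×10^-5 K/W
R_glass-fibre batt = ln(150.4/115.4)/(2π×0.0437×22.5) = 0.04288 K/W
R_phenolic foam = ln(190.4/150.4)/(2π×0.0241×22.5) = 0.06922 K/W
R_total = 0.1122 K/W
Q = ΔT/R_total = 94/0.1122

Q ≈ 838 W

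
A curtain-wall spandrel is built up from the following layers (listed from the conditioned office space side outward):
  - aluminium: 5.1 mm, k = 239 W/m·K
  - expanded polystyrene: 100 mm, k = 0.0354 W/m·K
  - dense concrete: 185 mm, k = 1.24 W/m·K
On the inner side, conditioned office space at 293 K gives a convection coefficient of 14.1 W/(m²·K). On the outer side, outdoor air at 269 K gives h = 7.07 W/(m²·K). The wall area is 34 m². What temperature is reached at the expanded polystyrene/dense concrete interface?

T ≈ 271 K

Series thermal resistances:
R_inner film = 1/(h_i·A) = 1/(14.1×34) = 0.002086 K/W
R_aluminium = L/(kA) = 0.0051/(239×34) = 6.276×10^-7 K/W
R_expanded polystyrene = L/(kA) = 0.1/(0.0354×34) = 0.08308 K/W
R_dense concrete = L/(kA) = 0.185/(1.24×34) = 0.004388 K/W
R_outer film = 1/(h_o·A) = 1/(7.07×34) = 0.00416 K/W
R_total = 0.09372 K/W;  Q = ΔT/R_total = 24/0.09372 = 256.1 W
T_interface = T_inner − Q·ΣR(inner→interface) = 293 − 256×0.08517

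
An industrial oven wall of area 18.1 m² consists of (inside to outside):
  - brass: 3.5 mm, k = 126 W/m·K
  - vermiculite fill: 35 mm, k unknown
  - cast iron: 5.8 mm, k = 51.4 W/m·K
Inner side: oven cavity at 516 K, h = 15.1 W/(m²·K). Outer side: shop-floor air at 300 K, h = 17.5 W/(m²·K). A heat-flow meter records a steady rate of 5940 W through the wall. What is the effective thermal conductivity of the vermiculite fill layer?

k ≈ 0.0655 W/(m·K)

Series thermal resistances:
R_inner film = 1/(h_i·A) = 1/(15.1×18.1) = 0.003659 K/W
R_brass = L/(kA) = 0.0035/(126×18.1) = 1.535×10^-6 K/W
R_cast iron = L/(kA) = 0.0058/(51.4×18.1) = 6.234×10^-6 K/W
R_outer film = 1/(h_o·A) = 1/(17.5×18.1) = 0.003157 K/W
Sum of known resistances R_other = 0.006824 K/W
Total R = ΔT/Q = 216/5940 = 0.03636 K/W
R_vermiculite fill = R_total − R_other = 0.02954 K/W
k = L/(R·A) = 0.035/(0.02954×18.1)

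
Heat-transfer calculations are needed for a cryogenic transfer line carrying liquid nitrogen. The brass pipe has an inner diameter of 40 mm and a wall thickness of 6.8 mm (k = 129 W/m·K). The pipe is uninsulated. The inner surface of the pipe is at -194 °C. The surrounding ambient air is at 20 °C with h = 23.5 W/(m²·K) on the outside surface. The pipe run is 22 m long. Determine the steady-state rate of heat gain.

Per-layer cylindrical resistances, series-summed:
R_brass pipe wall = ln(26.8/20)/(2π×129×22) = 1.641×10^-5 K/W
R_outer film = 1/(h_o·2πr_oL) = 1/(23.5×2π×0.0268×22) = 0.01149 K/W
R_total = 0.0115 K/W
Q = ΔT/R_total = 214/0.0115

Q ≈ 18600 W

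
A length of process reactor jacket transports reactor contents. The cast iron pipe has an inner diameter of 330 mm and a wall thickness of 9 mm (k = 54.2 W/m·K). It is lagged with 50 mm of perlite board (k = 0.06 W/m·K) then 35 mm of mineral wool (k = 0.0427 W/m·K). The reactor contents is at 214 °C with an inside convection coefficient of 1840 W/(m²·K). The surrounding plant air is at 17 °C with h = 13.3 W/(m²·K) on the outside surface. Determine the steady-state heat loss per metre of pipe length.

q′ ≈ 157 W/m

For a radial system each layer contributes R = ln(r_out/r_in)/(2πkL); films add R = 1/(hA).
R_inner film = 1/(h_i·2πr₁L) = 1/(1840×2π×0.165×1) = 5.242×10^-4 K/W
R_cast iron pipe wall = ln(174/165)/(2π×54.2×1) = 1.56×10^-4 K/W
R_perlite board = ln(224/174)/(2π×0.06×1) = 0.67 K/W
R_mineral wool = ln(259/224)/(2π×0.0427×1) = 0.5411 K/W
R_outer film = 1/(h_o·2πr_oL) = 1/(13.3×2π×0.259×1) = 0.0462 K/W
R_total = 1.258 K/W
Q = ΔT/R_total = 197/1.258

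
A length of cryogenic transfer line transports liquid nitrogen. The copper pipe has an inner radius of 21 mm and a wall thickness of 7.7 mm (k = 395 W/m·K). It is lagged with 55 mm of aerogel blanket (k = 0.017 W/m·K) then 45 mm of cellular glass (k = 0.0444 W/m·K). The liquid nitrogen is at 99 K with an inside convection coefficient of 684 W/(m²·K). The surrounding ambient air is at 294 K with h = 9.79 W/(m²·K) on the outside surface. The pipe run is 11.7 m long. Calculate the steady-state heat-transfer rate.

Q ≈ 195 W

Radial resistances (cylindrical: R_cond = ln(r_o/r_i)/(2πkL), R_conv = 1/(h·2πrL)):
R_inner film = 1/(h_i·2πr₁L) = 1/(684×2π×0.021×11.7) = 9.47×10^-4 K/W
R_copper pipe wall = ln(28.7/21)/(2π×395×11.7) = 1.076×10^-5 K/W
R_aerogel blanket = ln(83.7/28.7)/(2π×0.017×11.7) = 0.8565 K/W
R_cellular glass = ln(128.7/83.7)/(2π×0.0444×11.7) = 0.1318 K/W
R_outer film = 1/(h_o·2πr_oL) = 1/(9.79×2π×0.1287×11.7) = 0.0108 K/W
R_total = 1 K/W
Q = ΔT/R_total = 195/1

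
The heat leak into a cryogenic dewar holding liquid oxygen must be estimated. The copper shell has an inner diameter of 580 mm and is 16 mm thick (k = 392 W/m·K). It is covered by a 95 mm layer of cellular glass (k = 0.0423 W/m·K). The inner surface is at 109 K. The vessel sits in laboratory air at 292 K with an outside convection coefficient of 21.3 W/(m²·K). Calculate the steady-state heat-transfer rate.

Q ≈ 124 W

Radial (spherical) resistances in series:
R_copper shell = (1/0.29 − 1/0.306)/(4π×392) = 3.66×10^-5 K/W
R_cellular glass = (1/0.306 − 1/0.401)/(4π×0.0423) = 1.456 K/W
R_outer film = 1/(h·4πr_o²) = 1/(21.3×4π×0.401²) = 0.02323 K/W
R_total = 1.48 K/W
Q = ΔT/R_total = 183/1.48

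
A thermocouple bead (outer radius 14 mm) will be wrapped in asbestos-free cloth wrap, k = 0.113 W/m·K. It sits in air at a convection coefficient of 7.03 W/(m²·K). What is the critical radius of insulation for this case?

r_cr ≈ 32.1 mm

For a sphere r_cr = 2k/h = 2×0.113/7.03
r_cr = 32.1 mm; since the bare radius (14 mm) is below r_cr, adding a thin layer of insulation will *increase* heat loss.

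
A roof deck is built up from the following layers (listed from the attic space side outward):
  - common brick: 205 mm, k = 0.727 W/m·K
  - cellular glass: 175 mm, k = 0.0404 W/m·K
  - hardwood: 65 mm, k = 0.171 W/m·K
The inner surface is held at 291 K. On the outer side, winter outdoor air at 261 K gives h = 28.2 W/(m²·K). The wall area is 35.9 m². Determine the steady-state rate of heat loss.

Q ≈ 214 W

Model the wall as resistances in series:
R_common brick = L/(kA) = 0.205/(0.727×35.9) = 0.007855 K/W
R_cellular glass = L/(kA) = 0.175/(0.0404×35.9) = 0.1207 K/W
R_hardwood = L/(kA) = 0.065/(0.171×35.9) = 0.01059 K/W
R_outer film = 1/(h_o·A) = 1/(28.2×35.9) = 9.878×10^-4 K/W
R_total = 0.1401 K/W
Q = ΔT / R_total = 30 / 0.1401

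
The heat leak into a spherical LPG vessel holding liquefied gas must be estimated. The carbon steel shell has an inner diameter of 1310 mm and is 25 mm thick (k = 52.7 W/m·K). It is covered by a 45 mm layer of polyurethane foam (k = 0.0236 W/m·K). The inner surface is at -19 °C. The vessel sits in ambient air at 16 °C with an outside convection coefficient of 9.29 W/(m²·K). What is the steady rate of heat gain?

Q ≈ 108 W

Spherical conduction: R = (1/r_in − 1/r_out)/(4πk) per layer; series-sum.
R_carbon steel shell = (1/0.655 − 1/0.68)/(4π×52.7) = 8.476×10^-5 K/W
R_polyurethane foam = (1/0.68 − 1/0.725)/(4π×0.0236) = 0.3078 K/W
R_outer film = 1/(h·4πr_o²) = 1/(9.29×4π×0.725²) = 0.0163 K/W
R_total = 0.3242 K/W
Q = ΔT/R_total = 35/0.3242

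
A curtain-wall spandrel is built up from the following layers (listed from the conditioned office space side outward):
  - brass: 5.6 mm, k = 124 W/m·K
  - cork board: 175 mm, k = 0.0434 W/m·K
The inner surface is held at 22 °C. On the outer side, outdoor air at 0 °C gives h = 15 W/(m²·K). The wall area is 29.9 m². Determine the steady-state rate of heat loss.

Q ≈ 160 W

Treating each layer as a thermal resistance in series:
R_brass = L/(kA) = 0.0056/(124×29.9) = 1.51×10^-6 K/W
R_cork board = L/(kA) = 0.175/(0.0434×29.9) = 0.1349 K/W
R_outer film = 1/(h_o·A) = 1/(15×29.9) = 0.00223 K/W
R_total = 0.1371 K/W
Q = ΔT / R_total = 22 / 0.1371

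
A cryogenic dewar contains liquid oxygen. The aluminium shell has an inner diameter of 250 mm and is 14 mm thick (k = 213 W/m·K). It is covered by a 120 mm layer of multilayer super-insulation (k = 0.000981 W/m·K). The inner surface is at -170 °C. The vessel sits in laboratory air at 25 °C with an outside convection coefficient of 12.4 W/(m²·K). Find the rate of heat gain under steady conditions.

Q ≈ 0.721 W

Spherical conduction: R = (1/r_in − 1/r_out)/(4πk) per layer; series-sum.
R_aluminium shell = (1/0.125 − 1/0.139)/(4π×213) = 3.01×10^-4 K/W
R_multilayer super-insulation = (1/0.139 − 1/0.259)/(4π×0.000981) = 270.4 K/W
R_outer film = 1/(h·4πr_o²) = 1/(12.4×4π×0.259²) = 0.09567 K/W
R_total = 270.5 K/W
Q = ΔT/R_total = 195/270.5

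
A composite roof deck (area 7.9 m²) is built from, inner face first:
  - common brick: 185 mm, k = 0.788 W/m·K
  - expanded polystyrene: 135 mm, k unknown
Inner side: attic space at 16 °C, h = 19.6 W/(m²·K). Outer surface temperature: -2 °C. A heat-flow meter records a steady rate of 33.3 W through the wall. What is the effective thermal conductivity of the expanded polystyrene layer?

Using the resistance-network approach (series):
R_inner film = 1/(h_i·A) = 1/(19.6×7.9) = 0.006458 K/W
R_common brick = L/(kA) = 0.185/(0.788×7.9) = 0.02972 K/W
Sum of known resistances R_other = 0.03618 K/W
Total R = ΔT/Q = 18/33.3 = 0.5405 K/W
R_expanded polystyrene = R_total − R_other = 0.5044 K/W
k = L/(R·A) = 0.135/(0.5044×7.9)

k ≈ 0.0339 W/(m·K)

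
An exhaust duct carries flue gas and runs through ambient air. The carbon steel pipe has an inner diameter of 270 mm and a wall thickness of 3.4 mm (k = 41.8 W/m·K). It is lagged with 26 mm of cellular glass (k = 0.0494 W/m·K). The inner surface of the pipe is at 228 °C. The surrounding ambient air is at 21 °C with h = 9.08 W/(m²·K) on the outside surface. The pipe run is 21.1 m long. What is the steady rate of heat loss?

For a radial system each layer contributes R = ln(r_out/r_in)/(2πkL); films add R = 1/(hA).
R_carbon steel pipe wall = ln(138.4/135)/(2π×41.8×21.1) = 4.488×10^-6 K/W
R_cellular glass = ln(164.4/138.4)/(2π×0.0494×21.1) = 0.02629 K/W
R_outer film = 1/(h_o·2πr_oL) = 1/(9.08×2π×0.1644×21.1) = 0.005053 K/W
R_total = 0.03134 K/W
Q = ΔT/R_total = 207/0.03134

Q ≈ 6600 W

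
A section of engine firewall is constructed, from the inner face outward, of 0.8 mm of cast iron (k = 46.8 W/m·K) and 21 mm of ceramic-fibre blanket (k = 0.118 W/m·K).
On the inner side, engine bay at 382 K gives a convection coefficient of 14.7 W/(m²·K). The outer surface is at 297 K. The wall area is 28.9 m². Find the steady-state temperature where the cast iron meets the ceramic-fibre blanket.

Model the wall as resistances in series:
R_inner film = 1/(h_i·A) = 1/(14.7×28.9) = 0.002354 K/W
R_cast iron = L/(kA) = 0.0008/(46.8×28.9) = 5.915×10^-7 K/W
R_ceramic-fibre blanket = L/(kA) = 0.021/(0.118×28.9) = 0.006158 K/W
R_total = 0.008512 K/W;  Q = ΔT/R_total = 85/0.008512 = 9985 W
T_interface = T_inner − Q·ΣR(inner→interface) = 382 − 9990×0.002354

T ≈ 358 K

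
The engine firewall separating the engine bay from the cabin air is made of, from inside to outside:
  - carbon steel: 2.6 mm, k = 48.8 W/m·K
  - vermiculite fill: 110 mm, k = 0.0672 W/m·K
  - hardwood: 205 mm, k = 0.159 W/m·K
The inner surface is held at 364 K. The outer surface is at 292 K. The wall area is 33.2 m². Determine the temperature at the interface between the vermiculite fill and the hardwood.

T ≈ 324 K

Series thermal resistances:
R_carbon steel = L/(kA) = 0.0026/(48.8×33.2) = 1.605×10^-6 K/W
R_vermiculite fill = L/(kA) = 0.11/(0.0672×33.2) = 0.0493 K/W
R_hardwood = L/(kA) = 0.205/(0.159×33.2) = 0.03883 K/W
R_total = 0.08814 K/W;  Q = ΔT/R_total = 72/0.08814 = 816.9 W
T_interface = T_inner − Q·ΣR(inner→interface) = 364 − 817×0.04931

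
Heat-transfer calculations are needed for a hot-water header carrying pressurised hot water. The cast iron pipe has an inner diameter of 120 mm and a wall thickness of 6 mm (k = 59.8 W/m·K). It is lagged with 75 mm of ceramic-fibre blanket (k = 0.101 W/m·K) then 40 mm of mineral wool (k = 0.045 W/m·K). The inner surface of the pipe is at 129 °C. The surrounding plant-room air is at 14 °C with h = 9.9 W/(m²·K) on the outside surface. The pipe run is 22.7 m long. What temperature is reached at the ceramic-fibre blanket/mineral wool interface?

Cylindrical conduction, so R = ln(r₂/r₁)/(2πkL) per layer, in series:
R_cast iron pipe wall = ln(66/60)/(2π×59.8×22.7) = 1.117×10^-5 K/W
R_ceramic-fibre blanket = ln(141/66)/(2π×0.101×22.7) = 0.0527 K/W
R_mineral wool = ln(181/141)/(2π×0.045×22.7) = 0.03891 K/W
R_outer film = 1/(h_o·2πr_oL) = 1/(9.9×2π×0.181×22.7) = 0.003913 K/W
R_total = 0.09553 K/W
Q = ΔT/R_total = 115/0.09553
Q = 1200 W
T_interface = T_inner − Q·ΣR(inner→interface) = 129 − 1200×0.05271

T ≈ 65.6 °C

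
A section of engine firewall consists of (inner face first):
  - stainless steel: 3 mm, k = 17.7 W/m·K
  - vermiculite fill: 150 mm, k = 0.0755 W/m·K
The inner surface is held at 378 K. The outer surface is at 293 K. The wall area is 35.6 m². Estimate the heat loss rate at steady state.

Q ≈ 1520 W

Series thermal resistances:
R_stainless steel = L/(kA) = 0.003/(17.7×35.6) = 4.761×10^-6 K/W
R_vermiculite fill = L/(kA) = 0.15/(0.0755×35.6) = 0.05581 K/W
R_total = 0.05581 K/W
Q = ΔT / R_total = 85 / 0.05581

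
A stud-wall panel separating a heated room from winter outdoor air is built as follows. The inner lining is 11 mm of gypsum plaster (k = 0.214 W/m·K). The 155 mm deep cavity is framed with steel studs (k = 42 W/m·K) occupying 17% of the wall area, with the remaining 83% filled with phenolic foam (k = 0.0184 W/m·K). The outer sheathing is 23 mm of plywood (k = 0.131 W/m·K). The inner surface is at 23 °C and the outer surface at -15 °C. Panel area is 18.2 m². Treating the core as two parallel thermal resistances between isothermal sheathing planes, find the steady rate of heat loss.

Q ≈ 2780 W

Sheathing layers in series; stud and cavity paths in parallel between them.
R_inner = 0.011/(0.214×18.2) = 0.002824 K/W
R_stud  = 0.155/(42×0.17×18.2) = 0.001193 K/W
R_cav   = 0.155/(0.0184×0.83×18.2) = 0.5577 K/W
1/R_core = 1/R_stud + 1/R_cav → R_core = 0.00119 K/W
R_outer = 0.023/(0.131×18.2) = 0.009647 K/W
R_total = 0.01366 K/W
Q = ΔT/R_total = 38/0.01366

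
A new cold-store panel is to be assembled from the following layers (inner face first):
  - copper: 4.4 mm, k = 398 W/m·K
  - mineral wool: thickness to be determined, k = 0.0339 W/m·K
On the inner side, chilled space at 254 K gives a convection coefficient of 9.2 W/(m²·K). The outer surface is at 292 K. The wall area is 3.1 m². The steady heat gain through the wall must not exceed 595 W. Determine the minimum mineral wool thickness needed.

Thermal resistances in series:
R_inner film = 1/(h_i·A) = 1/(9.2×3.1) = 0.03506 K/W
R_copper = L/(kA) = 0.0044/(398×3.1) = 3.566×10^-6 K/W
Sum of the known resistances R_other = 0.03507 K/W
Required total resistance R_tot = ΔT/Q_allow = 38/595 = 0.06387 K/W
R_mineral wool = R_tot − R_other = 0.0288 K/W
L = R·k·A = 0.0288×0.0339×3.1

L ≈ 3.03 mm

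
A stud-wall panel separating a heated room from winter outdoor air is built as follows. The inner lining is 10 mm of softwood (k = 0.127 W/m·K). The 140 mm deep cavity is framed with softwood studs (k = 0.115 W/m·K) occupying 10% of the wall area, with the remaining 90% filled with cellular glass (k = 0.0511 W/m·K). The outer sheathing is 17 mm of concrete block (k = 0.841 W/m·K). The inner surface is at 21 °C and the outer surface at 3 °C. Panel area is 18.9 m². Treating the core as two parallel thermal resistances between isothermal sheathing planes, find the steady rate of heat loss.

Q ≈ 134 W

Sheathing layers in series; stud and cavity paths in parallel between them.
R_inner = 0.01/(0.127×18.9) = 0.004166 K/W
R_stud  = 0.14/(0.115×0.1×18.9) = 0.6441 K/W
R_cav   = 0.14/(0.0511×0.9×18.9) = 0.1611 K/W
1/R_core = 1/R_stud + 1/R_cav → R_core = 0.1288 K/W
R_outer = 0.017/(0.841×18.9) = 0.00107 K/W
R_total = 0.1341 K/W
Q = ΔT/R_total = 18/0.1341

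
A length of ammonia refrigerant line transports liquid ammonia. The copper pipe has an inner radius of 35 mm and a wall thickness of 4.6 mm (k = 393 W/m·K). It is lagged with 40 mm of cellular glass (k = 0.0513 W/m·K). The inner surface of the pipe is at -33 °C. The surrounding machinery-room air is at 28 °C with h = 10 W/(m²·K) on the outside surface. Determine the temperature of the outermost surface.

T ≈ 22.8 °C

Cylindrical conduction, so R = ln(r₂/r₁)/(2πkL) per layer, in series:
R_copper pipe wall = ln(39.6/35)/(2π×393×1) = 5.001×10^-5 K/W
R_cellular glass = ln(79.6/39.6)/(2π×0.0513×1) = 2.166 K/W
R_outer film = 1/(h_o·2πr_oL) = 1/(10×2π×0.0796×1) = 0.1999 K/W
R_total = 2.366 K/W
Q = ΔT/R_total = 61/2.366
Q = 25.8 W/m
T_interface = T_inner + Q·ΣR(inner→interface) = -33 + 25.8×2.166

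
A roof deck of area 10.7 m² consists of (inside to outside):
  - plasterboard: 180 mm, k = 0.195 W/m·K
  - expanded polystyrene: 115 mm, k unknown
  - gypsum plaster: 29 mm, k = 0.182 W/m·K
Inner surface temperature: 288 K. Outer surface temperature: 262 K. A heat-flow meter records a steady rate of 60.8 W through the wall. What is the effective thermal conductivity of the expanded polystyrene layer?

Model the wall as resistances in series:
R_plasterboard = L/(kA) = 0.18/(0.195×10.7) = 0.08627 K/W
R_gypsum plaster = L/(kA) = 0.029/(0.182×10.7) = 0.01489 K/W
Sum of known resistances R_other = 0.1012 K/W
Total R = ΔT/Q = 26/60.8 = 0.4276 K/W
R_expanded polystyrene = R_total − R_other = 0.3265 K/W
k = L/(R·A) = 0.115/(0.3265×10.7)

k ≈ 0.0329 W/(m·K)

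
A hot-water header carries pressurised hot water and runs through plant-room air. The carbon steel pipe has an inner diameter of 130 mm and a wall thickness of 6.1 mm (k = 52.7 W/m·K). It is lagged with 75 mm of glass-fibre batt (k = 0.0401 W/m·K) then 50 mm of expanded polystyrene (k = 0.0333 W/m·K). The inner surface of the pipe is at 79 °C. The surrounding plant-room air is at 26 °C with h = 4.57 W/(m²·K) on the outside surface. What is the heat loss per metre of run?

q′ ≈ 11.9 W/m

Per-layer cylindrical resistances, series-summed:
R_carbon steel pipe wall = ln(71.1/65)/(2π×52.7×1) = 2.709×10^-4 K/W
R_glass-fibre batt = ln(146.1/71.1)/(2π×0.0401×1) = 2.858 K/W
R_expanded polystyrene = ln(196.1/146.1)/(2π×0.0333×1) = 1.407 K/W
R_outer film = 1/(h_o·2πr_oL) = 1/(4.57×2π×0.1961×1) = 0.1776 K/W
R_total = 4.443 K/W
Q = ΔT/R_total = 53/4.443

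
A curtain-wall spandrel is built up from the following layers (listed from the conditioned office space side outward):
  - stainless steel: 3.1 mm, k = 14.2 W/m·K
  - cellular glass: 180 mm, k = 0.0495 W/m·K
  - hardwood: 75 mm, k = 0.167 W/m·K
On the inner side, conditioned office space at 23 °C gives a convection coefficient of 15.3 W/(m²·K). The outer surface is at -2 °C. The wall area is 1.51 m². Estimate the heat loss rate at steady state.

Q ≈ 9.09 W

Series thermal resistances:
R_inner film = 1/(h_i·A) = 1/(15.3×1.51) = 0.04328 K/W
R_stainless steel = L/(kA) = 0.0031/(14.2×1.51) = 1.446×10^-4 K/W
R_cellular glass = L/(kA) = 0.18/(0.0495×1.51) = 2.408 K/W
R_hardwood = L/(kA) = 0.075/(0.167×1.51) = 0.2974 K/W
R_total = 2.749 K/W
Q = ΔT / R_total = 25 / 2.749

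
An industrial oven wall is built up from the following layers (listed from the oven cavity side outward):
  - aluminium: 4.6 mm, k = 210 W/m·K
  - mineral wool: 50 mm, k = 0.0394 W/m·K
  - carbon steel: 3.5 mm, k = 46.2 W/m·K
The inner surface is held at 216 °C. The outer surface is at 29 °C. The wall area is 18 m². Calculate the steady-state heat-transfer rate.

Q ≈ 2650 W

Model the wall as resistances in series:
R_aluminium = L/(kA) = 0.0046/(210×18) = 1.217×10^-6 K/W
R_mineral wool = L/(kA) = 0.05/(0.0394×18) = 0.0705 K/W
R_carbon steel = L/(kA) = 0.0035/(46.2×18) = 4.209×10^-6 K/W
R_total = 0.07051 K/W
Q = ΔT / R_total = 187 / 0.07051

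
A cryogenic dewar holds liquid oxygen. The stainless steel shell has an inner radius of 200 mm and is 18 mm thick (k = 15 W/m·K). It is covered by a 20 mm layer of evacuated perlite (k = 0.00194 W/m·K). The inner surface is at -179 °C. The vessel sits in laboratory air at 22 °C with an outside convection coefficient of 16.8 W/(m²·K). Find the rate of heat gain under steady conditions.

Q ≈ 12.6 W

Each spherical layer contributes R = (1/r_i − 1/r_o)/(4πk):
R_stainless steel shell = (1/0.2 − 1/0.218)/(4π×15) = 0.00219 K/W
R_evacuated perlite = (1/0.218 − 1/0.238)/(4π×0.00194) = 15.81 K/W
R_outer film = 1/(h·4πr_o²) = 1/(16.8×4π×0.238²) = 0.08362 K/W
R_total = 15.9 K/W
Q = ΔT/R_total = 201/15.9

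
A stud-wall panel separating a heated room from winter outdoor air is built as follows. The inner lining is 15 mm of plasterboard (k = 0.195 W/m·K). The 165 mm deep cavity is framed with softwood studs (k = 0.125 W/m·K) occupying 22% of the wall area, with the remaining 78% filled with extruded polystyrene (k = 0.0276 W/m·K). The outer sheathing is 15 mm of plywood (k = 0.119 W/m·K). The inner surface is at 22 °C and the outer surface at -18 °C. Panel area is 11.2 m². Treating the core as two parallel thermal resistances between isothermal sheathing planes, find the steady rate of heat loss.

Q ≈ 126 W

Sheathing layers in series; stud and cavity paths in parallel between them.
R_inner = 0.015/(0.195×11.2) = 0.006868 K/W
R_stud  = 0.165/(0.125×0.22×11.2) = 0.5357 K/W
R_cav   = 0.165/(0.0276×0.78×11.2) = 0.6843 K/W
1/R_core = 1/R_stud + 1/R_cav → R_core = 0.3005 K/W
R_outer = 0.015/(0.119×11.2) = 0.01125 K/W
R_total = 0.3186 K/W
Q = ΔT/R_total = 40/0.3186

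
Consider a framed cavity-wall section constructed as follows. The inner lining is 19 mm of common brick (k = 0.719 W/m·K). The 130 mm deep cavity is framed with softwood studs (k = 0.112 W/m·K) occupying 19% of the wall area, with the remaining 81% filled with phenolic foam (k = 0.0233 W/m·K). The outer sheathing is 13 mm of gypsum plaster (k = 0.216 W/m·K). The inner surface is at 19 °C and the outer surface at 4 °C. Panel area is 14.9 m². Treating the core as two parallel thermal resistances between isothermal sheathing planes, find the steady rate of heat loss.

Q ≈ 67.2 W

Sheathing layers in series; stud and cavity paths in parallel between them.
R_inner = 0.019/(0.719×14.9) = 0.001774 K/W
R_stud  = 0.13/(0.112×0.19×14.9) = 0.41 K/W
R_cav   = 0.13/(0.0233×0.81×14.9) = 0.4623 K/W
1/R_core = 1/R_stud + 1/R_cav → R_core = 0.2173 K/W
R_outer = 0.013/(0.216×14.9) = 0.004039 K/W
R_total = 0.2231 K/W
Q = ΔT/R_total = 15/0.2231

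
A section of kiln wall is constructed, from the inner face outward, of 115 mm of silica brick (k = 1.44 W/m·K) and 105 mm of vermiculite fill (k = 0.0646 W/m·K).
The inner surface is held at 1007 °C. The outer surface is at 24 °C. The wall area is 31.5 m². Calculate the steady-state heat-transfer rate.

Model the wall as resistances in series:
R_silica brick = L/(kA) = 0.115/(1.44×31.5) = 0.002535 K/W
R_vermiculite fill = L/(kA) = 0.105/(0.0646×31.5) = 0.0516 K/W
R_total = 0.05413 K/W
Q = ΔT / R_total = 983 / 0.05413

Q ≈ 18200 W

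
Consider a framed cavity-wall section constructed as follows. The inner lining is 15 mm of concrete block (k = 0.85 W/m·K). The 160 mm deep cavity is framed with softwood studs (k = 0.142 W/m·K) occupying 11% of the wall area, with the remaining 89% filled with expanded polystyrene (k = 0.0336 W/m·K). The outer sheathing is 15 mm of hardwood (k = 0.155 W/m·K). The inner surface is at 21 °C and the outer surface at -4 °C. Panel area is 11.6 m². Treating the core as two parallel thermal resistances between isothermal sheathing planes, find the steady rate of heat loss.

Q ≈ 79.9 W

Sheathing layers in series; stud and cavity paths in parallel between them.
R_inner = 0.015/(0.85×11.6) = 0.001521 K/W
R_stud  = 0.16/(0.142×0.11×11.6) = 0.883 K/W
R_cav   = 0.16/(0.0336×0.89×11.6) = 0.4612 K/W
1/R_core = 1/R_stud + 1/R_cav → R_core = 0.303 K/W
R_outer = 0.015/(0.155×11.6) = 0.008343 K/W
R_total = 0.3128 K/W
Q = ΔT/R_total = 25/0.3128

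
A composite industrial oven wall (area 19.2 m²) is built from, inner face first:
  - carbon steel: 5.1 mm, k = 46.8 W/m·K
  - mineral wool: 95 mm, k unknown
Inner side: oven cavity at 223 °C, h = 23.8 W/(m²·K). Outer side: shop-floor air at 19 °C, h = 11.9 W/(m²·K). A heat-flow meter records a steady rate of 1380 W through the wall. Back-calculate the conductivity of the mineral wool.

k ≈ 0.035 W/(m·K)

Treating each layer as a thermal resistance in series:
R_inner film = 1/(h_i·A) = 1/(23.8×19.2) = 0.002188 K/W
R_carbon steel = L/(kA) = 0.0051/(46.8×19.2) = 5.676×10^-6 K/W
R_outer film = 1/(h_o·A) = 1/(11.9×19.2) = 0.004377 K/W
Sum of known resistances R_other = 0.006571 K/W
Total R = ΔT/Q = 204/1380 = 0.1478 K/W
R_mineral wool = R_total − R_other = 0.1413 K/W
k = L/(R·A) = 0.095/(0.1413×19.2)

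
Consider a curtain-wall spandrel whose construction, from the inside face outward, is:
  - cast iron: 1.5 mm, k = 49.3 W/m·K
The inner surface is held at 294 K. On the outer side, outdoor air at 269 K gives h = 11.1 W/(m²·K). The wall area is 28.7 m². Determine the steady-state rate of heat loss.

Q ≈ 7960 W

Series thermal resistances:
R_cast iron = L/(kA) = 0.0015/(49.3×28.7) = 1.06×10^-6 K/W
R_outer film = 1/(h_o·A) = 1/(11.1×28.7) = 0.003139 K/W
R_total = 0.00314 K/W
Q = ΔT / R_total = 25 / 0.00314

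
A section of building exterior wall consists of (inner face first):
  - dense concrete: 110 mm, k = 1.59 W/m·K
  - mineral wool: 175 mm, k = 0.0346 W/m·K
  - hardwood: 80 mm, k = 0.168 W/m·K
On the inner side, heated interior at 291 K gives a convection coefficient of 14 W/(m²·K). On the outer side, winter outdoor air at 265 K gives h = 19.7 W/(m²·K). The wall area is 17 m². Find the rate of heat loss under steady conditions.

Treating each layer as a thermal resistance in series:
R_inner film = 1/(h_i·A) = 1/(14×17) = 0.004202 K/W
R_dense concrete = L/(kA) = 0.11/(1.59×17) = 0.00407 K/W
R_mineral wool = L/(kA) = 0.175/(0.0346×17) = 0.2975 K/W
R_hardwood = L/(kA) = 0.08/(0.168×17) = 0.02801 K/W
R_outer film = 1/(h_o·A) = 1/(19.7×17) = 0.002986 K/W
R_total = 0.3368 K/W
Q = ΔT / R_total = 26 / 0.3368

Q ≈ 77.2 W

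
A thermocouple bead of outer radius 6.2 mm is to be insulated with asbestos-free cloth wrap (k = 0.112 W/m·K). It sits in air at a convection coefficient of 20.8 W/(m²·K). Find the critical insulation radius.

For a sphere r_cr = 2k/h = 2×0.112/20.8
r_cr = 10.8 mm; since the bare radius (6.2 mm) is below r_cr, adding a thin layer of insulation will *increase* heat loss.

r_cr ≈ 10.8 mm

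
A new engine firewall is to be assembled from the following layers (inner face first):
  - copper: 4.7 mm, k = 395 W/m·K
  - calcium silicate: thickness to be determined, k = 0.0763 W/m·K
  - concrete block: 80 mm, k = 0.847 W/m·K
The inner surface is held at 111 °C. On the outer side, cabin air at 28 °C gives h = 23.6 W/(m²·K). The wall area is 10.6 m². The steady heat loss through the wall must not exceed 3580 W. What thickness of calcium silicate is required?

L ≈ 8.31 mm

Thermal resistances in series:
R_copper = L/(kA) = 0.0047/(395×10.6) = 1.123×10^-6 K/W
R_concrete block = L/(kA) = 0.08/(0.847×10.6) = 0.00891 K/W
R_outer film = 1/(h_o·A) = 1/(23.6×10.6) = 0.003997 K/W
Sum of the known resistances R_other = 0.01291 K/W
Required total resistance R_tot = ΔT/Q_allow = 83/3580 = 0.02318 K/W
R_calcium silicate = R_tot − R_other = 0.01028 K/W
L = R·k·A = 0.01028×0.0763×10.6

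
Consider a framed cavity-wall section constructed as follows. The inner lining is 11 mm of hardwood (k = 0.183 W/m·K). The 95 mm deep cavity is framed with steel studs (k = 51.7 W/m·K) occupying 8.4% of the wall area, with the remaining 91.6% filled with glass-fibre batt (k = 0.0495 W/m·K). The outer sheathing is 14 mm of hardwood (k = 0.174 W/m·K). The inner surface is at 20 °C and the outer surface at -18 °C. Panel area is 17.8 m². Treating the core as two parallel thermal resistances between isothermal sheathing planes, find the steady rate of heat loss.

Q ≈ 4170 W

Sheathing layers in series; stud and cavity paths in parallel between them.
R_inner = 0.011/(0.183×17.8) = 0.003377 K/W
R_stud  = 0.095/(51.7×0.084×17.8) = 0.001229 K/W
R_cav   = 0.095/(0.0495×0.916×17.8) = 0.1177 K/W
1/R_core = 1/R_stud + 1/R_cav → R_core = 0.001216 K/W
R_outer = 0.014/(0.174×17.8) = 0.00452 K/W
R_total = 0.009113 K/W
Q = ΔT/R_total = 38/0.009113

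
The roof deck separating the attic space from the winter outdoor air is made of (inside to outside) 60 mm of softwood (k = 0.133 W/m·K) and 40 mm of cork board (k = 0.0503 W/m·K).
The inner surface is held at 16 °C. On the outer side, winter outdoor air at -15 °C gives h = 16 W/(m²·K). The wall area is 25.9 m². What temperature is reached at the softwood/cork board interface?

T ≈ 5.32 °C

Thermal resistances in series:
R_softwood = L/(kA) = 0.06/(0.133×25.9) = 0.01742 K/W
R_cork board = L/(kA) = 0.04/(0.0503×25.9) = 0.0307 K/W
R_outer film = 1/(h_o·A) = 1/(16×25.9) = 0.002413 K/W
R_total = 0.05053 K/W;  Q = ΔT/R_total = 31/0.05053 = 613.4 W
T_interface = T_inner − Q·ΣR(inner→interface) = 16 − 613×0.01742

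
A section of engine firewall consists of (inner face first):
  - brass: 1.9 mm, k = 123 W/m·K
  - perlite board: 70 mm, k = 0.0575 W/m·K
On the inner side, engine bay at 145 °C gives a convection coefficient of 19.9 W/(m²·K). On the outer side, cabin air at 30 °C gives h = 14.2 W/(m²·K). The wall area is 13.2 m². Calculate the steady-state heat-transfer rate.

Q ≈ 1130 W

Series thermal resistances:
R_inner film = 1/(h_i·A) = 1/(19.9×13.2) = 0.003807 K/W
R_brass = L/(kA) = 0.0019/(123×13.2) = 1.17×10^-6 K/W
R_perlite board = L/(kA) = 0.07/(0.0575×13.2) = 0.09223 K/W
R_outer film = 1/(h_o·A) = 1/(14.2×13.2) = 0.005335 K/W
R_total = 0.1014 K/W
Q = ΔT / R_total = 115 / 0.1014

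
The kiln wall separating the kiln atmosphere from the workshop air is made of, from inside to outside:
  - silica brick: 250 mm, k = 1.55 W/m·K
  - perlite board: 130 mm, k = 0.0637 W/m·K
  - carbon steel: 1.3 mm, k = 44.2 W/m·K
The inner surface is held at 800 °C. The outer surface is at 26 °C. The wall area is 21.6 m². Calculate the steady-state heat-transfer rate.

Q ≈ 7590 W

Series thermal resistances:
R_silica brick = L/(kA) = 0.25/(1.55×21.6) = 0.007467 K/W
R_perlite board = L/(kA) = 0.13/(0.0637×21.6) = 0.09448 K/W
R_carbon steel = L/(kA) = 0.0013/(44.2×21.6) = 1.362×10^-6 K/W
R_total = 0.102 K/W
Q = ΔT / R_total = 774 / 0.102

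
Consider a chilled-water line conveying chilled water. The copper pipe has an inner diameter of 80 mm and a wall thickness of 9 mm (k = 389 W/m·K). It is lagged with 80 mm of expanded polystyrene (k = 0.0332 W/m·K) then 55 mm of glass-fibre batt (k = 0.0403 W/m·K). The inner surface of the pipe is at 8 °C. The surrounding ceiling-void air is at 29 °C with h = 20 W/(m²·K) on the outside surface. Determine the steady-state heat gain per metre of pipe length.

Per-layer cylindrical resistances, series-summed:
R_copper pipe wall = ln(49/40)/(2π×389×1) = 8.303×10^-5 K/W
R_expanded polystyrene = ln(129/49)/(2π×0.0332×1) = 4.64 K/W
R_glass-fibre batt = ln(184/129)/(2π×0.0403×1) = 1.402 K/W
R_outer film = 1/(h_o·2πr_oL) = 1/(20×2π×0.184×1) = 0.04325 K/W
R_total = 6.086 K/W
Q = ΔT/R_total = 21/6.086

q′ ≈ 3.45 W/m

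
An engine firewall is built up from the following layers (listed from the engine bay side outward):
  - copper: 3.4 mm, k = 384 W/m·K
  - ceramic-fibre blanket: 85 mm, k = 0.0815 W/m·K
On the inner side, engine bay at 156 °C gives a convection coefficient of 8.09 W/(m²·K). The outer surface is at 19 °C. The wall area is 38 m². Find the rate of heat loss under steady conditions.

Q ≈ 4460 W

Treating each layer as a thermal resistance in series:
R_inner film = 1/(h_i·A) = 1/(8.09×38) = 0.003253 K/W
R_copper = L/(kA) = 0.0034/(384×38) = 2.33×10^-7 K/W
R_ceramic-fibre blanket = L/(kA) = 0.085/(0.0815×38) = 0.02745 K/W
R_total = 0.0307 K/W
Q = ΔT / R_total = 137 / 0.0307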